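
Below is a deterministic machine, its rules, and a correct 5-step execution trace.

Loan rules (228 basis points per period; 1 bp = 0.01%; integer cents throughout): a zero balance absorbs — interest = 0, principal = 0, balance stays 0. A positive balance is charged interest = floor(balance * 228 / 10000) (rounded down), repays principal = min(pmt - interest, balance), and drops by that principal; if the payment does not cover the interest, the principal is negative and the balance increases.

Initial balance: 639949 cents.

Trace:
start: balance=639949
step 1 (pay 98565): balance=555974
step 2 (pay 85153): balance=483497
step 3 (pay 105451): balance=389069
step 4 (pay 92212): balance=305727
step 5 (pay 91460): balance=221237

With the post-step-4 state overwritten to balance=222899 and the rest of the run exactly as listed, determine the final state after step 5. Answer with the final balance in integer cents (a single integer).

136521

state after step 4 := balance=222899
step 5 (pay 91460): balance=136521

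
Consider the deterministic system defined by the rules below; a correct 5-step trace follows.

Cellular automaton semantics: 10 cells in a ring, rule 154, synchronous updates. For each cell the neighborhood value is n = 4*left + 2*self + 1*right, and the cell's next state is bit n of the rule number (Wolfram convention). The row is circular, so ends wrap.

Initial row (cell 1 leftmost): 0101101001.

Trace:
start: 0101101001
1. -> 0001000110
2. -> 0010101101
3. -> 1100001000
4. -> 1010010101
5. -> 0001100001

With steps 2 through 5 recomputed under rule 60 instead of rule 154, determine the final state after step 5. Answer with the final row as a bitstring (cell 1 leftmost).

0111000010

(re-executing steps 2..5 under rule 60; state before step 2: 0001000110)
2. -> 0001100101
3. -> 1001010111
4. -> 0101111100
5. -> 0111000010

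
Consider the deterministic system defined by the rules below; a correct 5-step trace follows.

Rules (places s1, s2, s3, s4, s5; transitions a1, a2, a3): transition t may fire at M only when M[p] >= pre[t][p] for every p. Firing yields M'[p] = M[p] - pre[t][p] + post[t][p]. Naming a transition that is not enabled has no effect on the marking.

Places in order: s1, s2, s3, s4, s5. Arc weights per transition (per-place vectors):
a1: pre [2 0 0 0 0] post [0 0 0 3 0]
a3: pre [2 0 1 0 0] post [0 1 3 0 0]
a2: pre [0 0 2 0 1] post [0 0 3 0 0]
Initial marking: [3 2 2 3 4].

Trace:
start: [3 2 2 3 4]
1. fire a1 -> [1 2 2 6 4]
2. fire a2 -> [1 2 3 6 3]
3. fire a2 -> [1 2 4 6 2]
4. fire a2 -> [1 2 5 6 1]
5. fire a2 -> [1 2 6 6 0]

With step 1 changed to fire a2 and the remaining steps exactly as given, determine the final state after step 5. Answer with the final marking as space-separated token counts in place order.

3 2 6 3 0

(re-executing from step 1 with the substitution; state before step 1: [3 2 2 3 4])
1. fire a2 -> [3 2 3 3 3]
2. fire a2 -> [3 2 4 3 2]
3. fire a2 -> [3 2 5 3 1]
4. fire a2 -> [3 2 6 3 0]
5. fire a2 -> [3 2 6 3 0]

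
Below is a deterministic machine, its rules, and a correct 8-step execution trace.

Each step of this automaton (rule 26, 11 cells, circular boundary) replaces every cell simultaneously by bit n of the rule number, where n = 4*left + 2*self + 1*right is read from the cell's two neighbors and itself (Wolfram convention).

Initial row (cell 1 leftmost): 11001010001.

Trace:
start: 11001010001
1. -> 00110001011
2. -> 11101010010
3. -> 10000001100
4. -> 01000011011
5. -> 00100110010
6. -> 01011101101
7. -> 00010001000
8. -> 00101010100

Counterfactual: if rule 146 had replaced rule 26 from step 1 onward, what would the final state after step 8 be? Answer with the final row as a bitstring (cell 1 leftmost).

00101010100

(re-executing steps 1..8 under rule 146; state before step 1: 11001010001)
1. -> 10110001010
2. -> 00001010000
3. -> 00010001000
4. -> 00101010100
5. -> 01000000010
6. -> 10100000101
7. -> 00010001000
8. -> 00101010100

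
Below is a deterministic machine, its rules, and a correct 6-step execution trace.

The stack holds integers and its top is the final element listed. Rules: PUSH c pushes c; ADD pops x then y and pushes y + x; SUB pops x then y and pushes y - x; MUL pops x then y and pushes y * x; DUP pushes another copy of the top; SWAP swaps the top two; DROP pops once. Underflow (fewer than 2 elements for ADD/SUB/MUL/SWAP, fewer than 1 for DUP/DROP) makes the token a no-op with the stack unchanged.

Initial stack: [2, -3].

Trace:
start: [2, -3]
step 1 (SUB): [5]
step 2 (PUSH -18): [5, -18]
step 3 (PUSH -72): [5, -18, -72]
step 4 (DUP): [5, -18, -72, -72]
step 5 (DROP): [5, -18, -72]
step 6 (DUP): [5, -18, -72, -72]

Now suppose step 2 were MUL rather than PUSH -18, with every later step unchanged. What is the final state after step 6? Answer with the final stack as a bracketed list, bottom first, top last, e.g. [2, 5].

[5, -72, -72]

(re-executing from step 2 with the substitution; state before step 2: [5])
step 2 (MUL): [5]
step 3 (PUSH -72): [5, -72]
step 4 (DUP): [5, -72, -72]
step 5 (DROP): [5, -72]
step 6 (DUP): [5, -72, -72]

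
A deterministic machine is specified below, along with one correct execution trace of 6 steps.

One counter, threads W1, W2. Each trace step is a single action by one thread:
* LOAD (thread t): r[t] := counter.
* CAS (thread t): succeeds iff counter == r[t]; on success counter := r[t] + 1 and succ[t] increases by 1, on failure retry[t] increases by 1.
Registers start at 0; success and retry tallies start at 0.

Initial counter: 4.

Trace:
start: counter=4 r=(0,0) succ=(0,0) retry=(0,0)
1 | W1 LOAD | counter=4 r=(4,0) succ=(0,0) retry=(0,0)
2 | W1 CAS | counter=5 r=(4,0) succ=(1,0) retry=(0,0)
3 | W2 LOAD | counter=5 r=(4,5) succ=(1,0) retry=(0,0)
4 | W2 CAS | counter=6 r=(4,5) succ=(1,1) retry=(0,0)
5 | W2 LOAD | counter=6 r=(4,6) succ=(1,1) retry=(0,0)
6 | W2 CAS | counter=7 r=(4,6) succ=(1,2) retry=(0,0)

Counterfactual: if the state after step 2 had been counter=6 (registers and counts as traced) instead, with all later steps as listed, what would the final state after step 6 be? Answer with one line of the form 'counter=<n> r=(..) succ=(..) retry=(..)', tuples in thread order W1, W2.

state after step 2 := counter=6 r=(4,0) succ=(1,0) retry=(0,0)
3 | W2 LOAD | counter=6 r=(4,6) succ=(1,0) retry=(0,0)
4 | W2 CAS | counter=7 r=(4,6) succ=(1,1) retry=(0,0)
5 | W2 LOAD | counter=7 r=(4,7) succ=(1,1) retry=(0,0)
6 | W2 CAS | counter=8 r=(4,7) succ=(1,2) retry=(0,0)

counter=8 r=(4,7) succ=(1,2) retry=(0,0)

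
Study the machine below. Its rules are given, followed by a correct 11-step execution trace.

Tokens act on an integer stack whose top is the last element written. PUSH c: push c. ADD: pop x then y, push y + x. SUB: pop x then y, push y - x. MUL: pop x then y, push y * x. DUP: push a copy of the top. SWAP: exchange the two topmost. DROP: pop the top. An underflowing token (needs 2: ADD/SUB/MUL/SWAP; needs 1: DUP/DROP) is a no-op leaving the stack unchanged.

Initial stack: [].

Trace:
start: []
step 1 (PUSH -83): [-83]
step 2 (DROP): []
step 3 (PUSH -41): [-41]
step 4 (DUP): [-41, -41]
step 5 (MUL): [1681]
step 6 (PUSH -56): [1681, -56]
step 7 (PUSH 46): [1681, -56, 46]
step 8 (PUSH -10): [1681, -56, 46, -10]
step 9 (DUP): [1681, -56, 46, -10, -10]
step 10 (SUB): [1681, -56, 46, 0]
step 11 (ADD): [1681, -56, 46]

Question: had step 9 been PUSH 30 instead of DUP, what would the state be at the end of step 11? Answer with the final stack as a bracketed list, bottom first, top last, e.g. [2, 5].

[1681, -56, 6]

(re-executing from step 9 with the substitution; state before step 9: [1681, -56, 46, -10])
step 9 (PUSH 30): [1681, -56, 46, -10, 30]
step 10 (SUB): [1681, -56, 46, -40]
step 11 (ADD): [1681, -56, 6]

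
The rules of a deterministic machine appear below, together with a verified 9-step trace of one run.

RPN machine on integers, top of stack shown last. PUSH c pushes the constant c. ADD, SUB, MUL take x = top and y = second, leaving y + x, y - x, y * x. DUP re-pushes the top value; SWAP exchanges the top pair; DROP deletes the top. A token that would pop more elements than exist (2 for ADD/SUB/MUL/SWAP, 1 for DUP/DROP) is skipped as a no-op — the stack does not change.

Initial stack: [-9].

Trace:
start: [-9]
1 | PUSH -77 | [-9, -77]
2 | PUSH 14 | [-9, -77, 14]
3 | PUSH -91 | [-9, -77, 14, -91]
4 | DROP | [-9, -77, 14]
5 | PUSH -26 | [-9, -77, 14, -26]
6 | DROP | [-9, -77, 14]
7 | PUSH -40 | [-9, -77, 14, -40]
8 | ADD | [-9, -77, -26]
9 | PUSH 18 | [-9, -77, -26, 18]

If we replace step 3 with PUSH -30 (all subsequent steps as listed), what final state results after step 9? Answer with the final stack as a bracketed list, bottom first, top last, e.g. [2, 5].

[-9, -77, -26, 18]

(re-executing from step 3 with the substitution; state before step 3: [-9, -77, 14])
3 | PUSH -30 | [-9, -77, 14, -30]
4 | DROP | [-9, -77, 14]
5 | PUSH -26 | [-9, -77, 14, -26]
6 | DROP | [-9, -77, 14]
7 | PUSH -40 | [-9, -77, 14, -40]
8 | ADD | [-9, -77, -26]
9 | PUSH 18 | [-9, -77, -26, 18]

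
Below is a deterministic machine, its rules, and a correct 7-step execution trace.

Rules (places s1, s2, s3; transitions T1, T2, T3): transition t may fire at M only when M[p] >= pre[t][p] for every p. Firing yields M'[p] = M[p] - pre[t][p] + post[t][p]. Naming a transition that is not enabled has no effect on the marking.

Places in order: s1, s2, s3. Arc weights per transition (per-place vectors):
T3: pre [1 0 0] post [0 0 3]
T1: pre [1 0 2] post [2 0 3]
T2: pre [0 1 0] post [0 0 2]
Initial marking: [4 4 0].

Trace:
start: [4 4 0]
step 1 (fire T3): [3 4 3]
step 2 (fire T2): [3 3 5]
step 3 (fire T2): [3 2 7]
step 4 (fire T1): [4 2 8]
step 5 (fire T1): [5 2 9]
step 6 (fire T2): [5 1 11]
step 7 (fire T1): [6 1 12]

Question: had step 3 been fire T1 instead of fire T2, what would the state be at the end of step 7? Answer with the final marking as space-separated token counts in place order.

7 2 11

(re-executing from step 3 with the substitution; state before step 3: [3 3 5])
step 3 (fire T1): [4 3 6]
step 4 (fire T1): [5 3 7]
step 5 (fire T1): [6 3 8]
step 6 (fire T2): [6 2 10]
step 7 (fire T1): [7 2 11]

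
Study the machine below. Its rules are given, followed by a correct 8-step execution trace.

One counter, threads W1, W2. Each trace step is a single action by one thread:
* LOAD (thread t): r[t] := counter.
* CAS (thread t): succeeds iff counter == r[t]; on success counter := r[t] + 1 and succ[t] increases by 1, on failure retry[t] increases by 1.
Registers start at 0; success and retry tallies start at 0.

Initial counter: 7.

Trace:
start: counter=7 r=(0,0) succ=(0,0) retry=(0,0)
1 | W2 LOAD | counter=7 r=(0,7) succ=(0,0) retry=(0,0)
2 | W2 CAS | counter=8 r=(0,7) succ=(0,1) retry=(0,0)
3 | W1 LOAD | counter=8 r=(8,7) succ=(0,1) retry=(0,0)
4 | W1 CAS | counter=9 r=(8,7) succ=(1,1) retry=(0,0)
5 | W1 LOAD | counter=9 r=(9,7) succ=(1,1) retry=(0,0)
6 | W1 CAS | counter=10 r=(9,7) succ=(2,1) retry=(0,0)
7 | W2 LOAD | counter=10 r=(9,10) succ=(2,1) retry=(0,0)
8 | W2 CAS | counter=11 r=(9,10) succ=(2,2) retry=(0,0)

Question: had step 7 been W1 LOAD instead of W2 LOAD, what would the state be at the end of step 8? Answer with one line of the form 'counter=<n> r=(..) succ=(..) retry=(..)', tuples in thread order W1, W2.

(re-executing from step 7 with the substitution; state before step 7: counter=10 r=(9,7) succ=(2,1) retry=(0,0))
7 | W1 LOAD | counter=10 r=(10,7) succ=(2,1) retry=(0,0)
8 | W2 CAS | counter=10 r=(10,7) succ=(2,1) retry=(0,1)

counter=10 r=(10,7) succ=(2,1) retry=(0,1)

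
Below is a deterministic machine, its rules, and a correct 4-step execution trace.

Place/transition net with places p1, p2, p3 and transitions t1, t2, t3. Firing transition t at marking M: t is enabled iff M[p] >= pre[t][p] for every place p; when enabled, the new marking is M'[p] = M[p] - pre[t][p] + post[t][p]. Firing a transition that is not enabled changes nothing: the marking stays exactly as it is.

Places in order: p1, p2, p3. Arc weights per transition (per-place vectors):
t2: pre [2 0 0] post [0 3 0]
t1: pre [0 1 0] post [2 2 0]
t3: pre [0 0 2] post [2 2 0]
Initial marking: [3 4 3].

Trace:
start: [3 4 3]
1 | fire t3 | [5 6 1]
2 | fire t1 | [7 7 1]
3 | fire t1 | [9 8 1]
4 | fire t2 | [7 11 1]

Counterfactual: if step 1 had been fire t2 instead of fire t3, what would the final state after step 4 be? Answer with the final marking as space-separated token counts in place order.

3 12 3

(re-executing from step 1 with the substitution; state before step 1: [3 4 3])
1 | fire t2 | [1 7 3]
2 | fire t1 | [3 8 3]
3 | fire t1 | [5 9 3]
4 | fire t2 | [3 12 3]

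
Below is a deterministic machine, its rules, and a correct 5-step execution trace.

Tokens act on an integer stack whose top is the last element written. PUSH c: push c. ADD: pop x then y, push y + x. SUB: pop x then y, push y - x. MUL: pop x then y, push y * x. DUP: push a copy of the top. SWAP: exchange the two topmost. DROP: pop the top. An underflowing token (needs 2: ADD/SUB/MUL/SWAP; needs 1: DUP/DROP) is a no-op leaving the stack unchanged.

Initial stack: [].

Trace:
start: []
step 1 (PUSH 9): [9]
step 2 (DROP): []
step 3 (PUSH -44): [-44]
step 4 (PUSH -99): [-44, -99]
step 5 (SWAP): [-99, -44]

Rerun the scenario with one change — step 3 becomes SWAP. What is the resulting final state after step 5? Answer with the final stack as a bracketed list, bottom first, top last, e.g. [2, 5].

[-99]

(re-executing from step 3 with the substitution; state before step 3: [])
step 3 (SWAP): []
step 4 (PUSH -99): [-99]
step 5 (SWAP): [-99]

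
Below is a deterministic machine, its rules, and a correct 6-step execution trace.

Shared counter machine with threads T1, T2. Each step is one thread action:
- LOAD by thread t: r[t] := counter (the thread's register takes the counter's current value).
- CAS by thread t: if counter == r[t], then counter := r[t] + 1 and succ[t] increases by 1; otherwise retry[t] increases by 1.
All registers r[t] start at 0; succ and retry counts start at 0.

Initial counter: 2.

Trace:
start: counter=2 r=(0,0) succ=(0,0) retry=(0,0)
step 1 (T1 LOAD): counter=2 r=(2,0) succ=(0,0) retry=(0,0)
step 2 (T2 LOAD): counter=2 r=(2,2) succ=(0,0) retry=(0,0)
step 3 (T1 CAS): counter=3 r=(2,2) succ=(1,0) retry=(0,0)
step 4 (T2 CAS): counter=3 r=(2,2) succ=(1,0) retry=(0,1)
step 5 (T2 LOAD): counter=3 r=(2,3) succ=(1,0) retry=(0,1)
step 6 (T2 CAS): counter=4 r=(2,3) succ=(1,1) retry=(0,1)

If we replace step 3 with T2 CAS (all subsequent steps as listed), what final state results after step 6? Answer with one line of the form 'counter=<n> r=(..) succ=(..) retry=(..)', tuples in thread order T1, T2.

counter=4 r=(2,3) succ=(0,2) retry=(0,1)

(re-executing from step 3 with the substitution; state before step 3: counter=2 r=(2,2) succ=(0,0) retry=(0,0))
step 3 (T2 CAS): counter=3 r=(2,2) succ=(0,1) retry=(0,0)
step 4 (T2 CAS): counter=3 r=(2,2) succ=(0,1) retry=(0,1)
step 5 (T2 LOAD): counter=3 r=(2,3) succ=(0,1) retry=(0,1)
step 6 (T2 CAS): counter=4 r=(2,3) succ=(0,2) retry=(0,1)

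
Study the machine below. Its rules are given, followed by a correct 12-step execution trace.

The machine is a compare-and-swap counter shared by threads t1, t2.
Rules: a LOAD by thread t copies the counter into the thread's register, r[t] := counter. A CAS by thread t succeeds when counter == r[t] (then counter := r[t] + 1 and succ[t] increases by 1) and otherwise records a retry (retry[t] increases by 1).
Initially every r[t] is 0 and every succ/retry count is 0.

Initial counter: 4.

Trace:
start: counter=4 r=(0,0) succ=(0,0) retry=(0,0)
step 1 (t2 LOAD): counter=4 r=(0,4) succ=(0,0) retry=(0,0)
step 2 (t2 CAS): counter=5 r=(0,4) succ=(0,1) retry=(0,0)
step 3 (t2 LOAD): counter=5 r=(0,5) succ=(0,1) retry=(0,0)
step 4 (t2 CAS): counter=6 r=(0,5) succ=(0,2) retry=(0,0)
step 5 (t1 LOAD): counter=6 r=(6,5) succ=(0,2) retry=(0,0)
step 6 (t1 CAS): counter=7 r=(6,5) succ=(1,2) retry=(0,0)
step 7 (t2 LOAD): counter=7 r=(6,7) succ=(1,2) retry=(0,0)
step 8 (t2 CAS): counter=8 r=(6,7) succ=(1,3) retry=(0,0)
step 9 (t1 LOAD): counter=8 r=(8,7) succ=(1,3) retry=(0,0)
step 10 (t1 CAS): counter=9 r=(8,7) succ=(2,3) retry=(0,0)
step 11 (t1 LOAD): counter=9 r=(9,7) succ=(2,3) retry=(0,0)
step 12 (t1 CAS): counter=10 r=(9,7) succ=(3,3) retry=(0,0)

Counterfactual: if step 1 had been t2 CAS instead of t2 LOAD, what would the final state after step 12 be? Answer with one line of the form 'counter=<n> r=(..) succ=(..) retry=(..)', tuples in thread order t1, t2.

(re-executing from step 1 with the substitution; state before step 1: counter=4 r=(0,0) succ=(0,0) retry=(0,0))
step 1 (t2 CAS): counter=4 r=(0,0) succ=(0,0) retry=(0,1)
step 2 (t2 CAS): counter=4 r=(0,0) succ=(0,0) retry=(0,2)
step 3 (t2 LOAD): counter=4 r=(0,4) succ=(0,0) retry=(0,2)
step 4 (t2 CAS): counter=5 r=(0,4) succ=(0,1) retry=(0,2)
step 5 (t1 LOAD): counter=5 r=(5,4) succ=(0,1) retry=(0,2)
step 6 (t1 CAS): counter=6 r=(5,4) succ=(1,1) retry=(0,2)
step 7 (t2 LOAD): counter=6 r=(5,6) succ=(1,1) retry=(0,2)
step 8 (t2 CAS): counter=7 r=(5,6) succ=(1,2) retry=(0,2)
step 9 (t1 LOAD): counter=7 r=(7,6) succ=(1,2) retry=(0,2)
step 10 (t1 CAS): counter=8 r=(7,6) succ=(2,2) retry=(0,2)
step 11 (t1 LOAD): counter=8 r=(8,6) succ=(2,2) retry=(0,2)
step 12 (t1 CAS): counter=9 r=(8,6) succ=(3,2) retry=(0,2)

counter=9 r=(8,6) succ=(3,2) retry=(0,2)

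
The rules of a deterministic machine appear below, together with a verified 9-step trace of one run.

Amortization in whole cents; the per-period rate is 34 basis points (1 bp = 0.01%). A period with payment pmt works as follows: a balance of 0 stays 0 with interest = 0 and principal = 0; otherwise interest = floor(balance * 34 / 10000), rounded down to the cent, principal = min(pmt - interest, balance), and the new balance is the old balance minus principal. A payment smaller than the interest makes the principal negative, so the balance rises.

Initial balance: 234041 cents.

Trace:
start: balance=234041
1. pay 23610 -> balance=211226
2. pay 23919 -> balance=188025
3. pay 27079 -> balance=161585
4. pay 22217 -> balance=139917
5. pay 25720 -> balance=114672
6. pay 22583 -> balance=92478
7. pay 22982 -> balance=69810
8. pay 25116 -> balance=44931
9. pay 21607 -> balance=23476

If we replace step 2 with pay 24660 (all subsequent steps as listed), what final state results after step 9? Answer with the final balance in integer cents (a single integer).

(re-executing from step 2 with the substitution; state before step 2: balance=211226)
2. pay 24660 -> balance=187284
3. pay 27079 -> balance=160841
4. pay 22217 -> balance=139170
5. pay 25720 -> balance=113923
6. pay 22583 -> balance=91727
7. pay 22982 -> balance=69056
8. pay 25116 -> balance=44174
9. pay 21607 -> balance=22717

22717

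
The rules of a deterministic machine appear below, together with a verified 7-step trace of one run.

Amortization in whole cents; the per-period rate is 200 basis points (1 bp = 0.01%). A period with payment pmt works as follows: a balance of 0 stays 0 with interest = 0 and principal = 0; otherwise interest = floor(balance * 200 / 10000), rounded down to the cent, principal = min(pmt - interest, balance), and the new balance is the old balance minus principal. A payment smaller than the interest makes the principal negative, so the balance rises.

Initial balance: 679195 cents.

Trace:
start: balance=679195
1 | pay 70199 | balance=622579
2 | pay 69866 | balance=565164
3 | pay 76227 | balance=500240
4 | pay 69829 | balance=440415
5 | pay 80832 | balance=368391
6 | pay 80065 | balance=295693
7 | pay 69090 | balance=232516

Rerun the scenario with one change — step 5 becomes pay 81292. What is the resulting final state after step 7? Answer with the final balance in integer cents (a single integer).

(re-executing from step 5 with the substitution; state before step 5: balance=440415)
5 | pay 81292 | balance=367931
6 | pay 80065 | balance=295224
7 | pay 69090 | balance=232038

232038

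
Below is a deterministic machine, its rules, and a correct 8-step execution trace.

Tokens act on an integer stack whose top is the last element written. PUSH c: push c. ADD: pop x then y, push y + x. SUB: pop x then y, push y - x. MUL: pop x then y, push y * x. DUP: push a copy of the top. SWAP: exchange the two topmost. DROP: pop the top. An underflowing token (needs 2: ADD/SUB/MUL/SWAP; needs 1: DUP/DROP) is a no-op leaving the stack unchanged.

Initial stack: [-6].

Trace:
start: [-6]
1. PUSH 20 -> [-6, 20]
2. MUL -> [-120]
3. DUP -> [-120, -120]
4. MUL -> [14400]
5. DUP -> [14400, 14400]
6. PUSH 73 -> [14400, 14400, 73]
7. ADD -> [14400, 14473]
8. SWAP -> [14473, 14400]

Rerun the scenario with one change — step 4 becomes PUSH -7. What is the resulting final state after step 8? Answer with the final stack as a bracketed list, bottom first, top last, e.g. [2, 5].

[-120, -120, 66, -7]

(re-executing from step 4 with the substitution; state before step 4: [-120, -120])
4. PUSH -7 -> [-120, -120, -7]
5. DUP -> [-120, -120, -7, -7]
6. PUSH 73 -> [-120, -120, -7, -7, 73]
7. ADD -> [-120, -120, -7, 66]
8. SWAP -> [-120, -120, 66, -7]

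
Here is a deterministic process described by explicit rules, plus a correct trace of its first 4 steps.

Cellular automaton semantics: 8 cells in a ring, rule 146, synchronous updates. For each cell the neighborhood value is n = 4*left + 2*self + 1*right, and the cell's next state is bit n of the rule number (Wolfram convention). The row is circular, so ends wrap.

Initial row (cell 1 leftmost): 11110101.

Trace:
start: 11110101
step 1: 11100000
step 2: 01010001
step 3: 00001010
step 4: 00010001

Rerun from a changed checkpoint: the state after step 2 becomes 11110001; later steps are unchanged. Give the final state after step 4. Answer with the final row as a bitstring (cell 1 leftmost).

state after step 2 := 11110001
step 3: 11101010
step 4: 01000000

01000000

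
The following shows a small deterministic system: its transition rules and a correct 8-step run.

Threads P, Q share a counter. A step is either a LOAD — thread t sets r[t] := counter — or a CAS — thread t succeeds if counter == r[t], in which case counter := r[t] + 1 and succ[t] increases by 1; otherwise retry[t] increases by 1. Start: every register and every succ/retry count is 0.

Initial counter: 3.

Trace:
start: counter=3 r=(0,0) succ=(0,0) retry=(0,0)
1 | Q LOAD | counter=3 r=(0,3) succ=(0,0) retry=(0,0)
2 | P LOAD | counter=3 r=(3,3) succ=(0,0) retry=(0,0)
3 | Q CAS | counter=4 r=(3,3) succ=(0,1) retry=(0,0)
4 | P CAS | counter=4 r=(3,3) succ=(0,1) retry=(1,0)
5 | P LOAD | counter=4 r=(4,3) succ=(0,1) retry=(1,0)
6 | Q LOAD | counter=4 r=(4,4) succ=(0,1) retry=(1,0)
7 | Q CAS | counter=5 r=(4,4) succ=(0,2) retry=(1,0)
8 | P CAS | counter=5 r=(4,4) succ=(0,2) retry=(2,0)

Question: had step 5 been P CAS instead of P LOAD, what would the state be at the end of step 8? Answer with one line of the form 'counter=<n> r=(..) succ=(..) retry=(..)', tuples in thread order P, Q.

counter=5 r=(3,4) succ=(0,2) retry=(3,0)

(re-executing from step 5 with the substitution; state before step 5: counter=4 r=(3,3) succ=(0,1) retry=(1,0))
5 | P CAS | counter=4 r=(3,3) succ=(0,1) retry=(2,0)
6 | Q LOAD | counter=4 r=(3,4) succ=(0,1) retry=(2,0)
7 | Q CAS | counter=5 r=(3,4) succ=(0,2) retry=(2,0)
8 | P CAS | counter=5 r=(3,4) succ=(0,2) retry=(3,0)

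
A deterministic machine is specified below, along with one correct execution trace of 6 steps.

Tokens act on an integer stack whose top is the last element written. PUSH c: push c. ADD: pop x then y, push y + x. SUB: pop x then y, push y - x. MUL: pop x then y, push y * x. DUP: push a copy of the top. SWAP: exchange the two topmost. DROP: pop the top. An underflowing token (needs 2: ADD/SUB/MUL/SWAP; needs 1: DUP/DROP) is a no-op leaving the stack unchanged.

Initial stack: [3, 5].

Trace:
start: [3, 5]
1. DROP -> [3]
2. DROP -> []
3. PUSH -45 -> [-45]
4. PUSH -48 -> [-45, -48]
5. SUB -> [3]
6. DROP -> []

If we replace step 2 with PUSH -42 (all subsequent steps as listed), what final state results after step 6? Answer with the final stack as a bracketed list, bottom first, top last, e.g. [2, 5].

(re-executing from step 2 with the substitution; state before step 2: [3])
2. PUSH -42 -> [3, -42]
3. PUSH -45 -> [3, -42, -45]
4. PUSH -48 -> [3, -42, -45, -48]
5. SUB -> [3, -42, 3]
6. DROP -> [3, -42]

[3, -42]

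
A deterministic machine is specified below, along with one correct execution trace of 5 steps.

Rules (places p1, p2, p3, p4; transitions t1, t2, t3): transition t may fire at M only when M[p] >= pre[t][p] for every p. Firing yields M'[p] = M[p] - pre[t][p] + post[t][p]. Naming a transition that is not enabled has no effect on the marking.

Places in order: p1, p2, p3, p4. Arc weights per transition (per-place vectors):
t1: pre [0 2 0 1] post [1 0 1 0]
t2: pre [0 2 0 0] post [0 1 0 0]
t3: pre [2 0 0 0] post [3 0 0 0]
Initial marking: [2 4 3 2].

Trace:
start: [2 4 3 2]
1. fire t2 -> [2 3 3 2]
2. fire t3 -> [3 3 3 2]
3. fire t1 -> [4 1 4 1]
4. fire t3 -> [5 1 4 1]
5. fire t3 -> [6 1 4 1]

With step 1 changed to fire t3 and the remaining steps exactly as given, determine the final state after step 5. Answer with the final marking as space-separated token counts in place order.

(re-executing from step 1 with the substitution; state before step 1: [2 4 3 2])
1. fire t3 -> [3 4 3 2]
2. fire t3 -> [4 4 3 2]
3. fire t1 -> [5 2 4 1]
4. fire t3 -> [6 2 4 1]
5. fire t3 -> [7 2 4 1]

7 2 4 1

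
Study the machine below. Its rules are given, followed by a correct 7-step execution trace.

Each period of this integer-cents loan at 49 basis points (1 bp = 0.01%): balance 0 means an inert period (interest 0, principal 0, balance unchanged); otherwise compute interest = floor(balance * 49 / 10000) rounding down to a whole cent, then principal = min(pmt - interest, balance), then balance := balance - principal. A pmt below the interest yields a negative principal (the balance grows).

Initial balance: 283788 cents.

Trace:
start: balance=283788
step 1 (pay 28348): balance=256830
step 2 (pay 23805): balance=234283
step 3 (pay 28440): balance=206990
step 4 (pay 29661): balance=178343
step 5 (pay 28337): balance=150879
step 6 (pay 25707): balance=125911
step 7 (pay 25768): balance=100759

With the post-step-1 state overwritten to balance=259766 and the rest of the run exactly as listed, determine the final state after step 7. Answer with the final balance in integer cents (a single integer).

103782

state after step 1 := balance=259766
step 2 (pay 23805): balance=237233
step 3 (pay 28440): balance=209955
step 4 (pay 29661): balance=181322
step 5 (pay 28337): balance=153873
step 6 (pay 25707): balance=128919
step 7 (pay 25768): balance=103782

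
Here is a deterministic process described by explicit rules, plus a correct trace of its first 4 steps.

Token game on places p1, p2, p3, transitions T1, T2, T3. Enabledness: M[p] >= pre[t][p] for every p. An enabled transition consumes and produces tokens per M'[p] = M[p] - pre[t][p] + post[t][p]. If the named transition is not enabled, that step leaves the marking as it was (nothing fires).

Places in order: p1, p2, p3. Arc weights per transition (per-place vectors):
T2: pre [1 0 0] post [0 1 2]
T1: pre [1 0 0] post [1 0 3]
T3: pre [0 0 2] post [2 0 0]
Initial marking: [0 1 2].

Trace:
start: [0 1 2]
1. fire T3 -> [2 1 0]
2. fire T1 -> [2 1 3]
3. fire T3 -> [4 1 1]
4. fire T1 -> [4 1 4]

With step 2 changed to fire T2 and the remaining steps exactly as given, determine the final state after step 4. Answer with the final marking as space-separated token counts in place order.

(re-executing from step 2 with the substitution; state before step 2: [2 1 0])
2. fire T2 -> [1 2 2]
3. fire T3 -> [3 2 0]
4. fire T1 -> [3 2 3]

3 2 3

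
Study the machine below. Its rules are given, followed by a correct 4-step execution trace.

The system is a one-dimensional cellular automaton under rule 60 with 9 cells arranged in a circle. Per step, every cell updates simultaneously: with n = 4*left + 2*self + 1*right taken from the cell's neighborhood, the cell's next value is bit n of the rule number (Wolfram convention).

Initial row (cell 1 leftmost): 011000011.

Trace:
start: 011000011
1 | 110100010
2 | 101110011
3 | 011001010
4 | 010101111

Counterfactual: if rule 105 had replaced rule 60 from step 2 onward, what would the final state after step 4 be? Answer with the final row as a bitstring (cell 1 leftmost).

(re-executing steps 2..4 under rule 105; state before step 2: 110100010)
2 | 111001001
3 | 001000001
4 | 000011100

000011100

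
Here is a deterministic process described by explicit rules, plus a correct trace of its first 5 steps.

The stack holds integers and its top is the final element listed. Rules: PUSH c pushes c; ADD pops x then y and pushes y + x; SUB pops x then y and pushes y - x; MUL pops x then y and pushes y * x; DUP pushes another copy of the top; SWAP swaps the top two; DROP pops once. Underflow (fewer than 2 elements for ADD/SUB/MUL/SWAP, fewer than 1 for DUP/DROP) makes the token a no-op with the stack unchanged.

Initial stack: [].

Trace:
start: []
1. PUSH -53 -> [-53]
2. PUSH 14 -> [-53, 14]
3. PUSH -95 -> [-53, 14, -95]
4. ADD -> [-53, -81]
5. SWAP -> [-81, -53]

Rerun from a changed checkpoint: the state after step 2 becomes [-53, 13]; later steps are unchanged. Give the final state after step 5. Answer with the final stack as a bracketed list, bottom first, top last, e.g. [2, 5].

state after step 2 := [-53, 13]
3. PUSH -95 -> [-53, 13, -95]
4. ADD -> [-53, -82]
5. SWAP -> [-82, -53]

[-82, -53]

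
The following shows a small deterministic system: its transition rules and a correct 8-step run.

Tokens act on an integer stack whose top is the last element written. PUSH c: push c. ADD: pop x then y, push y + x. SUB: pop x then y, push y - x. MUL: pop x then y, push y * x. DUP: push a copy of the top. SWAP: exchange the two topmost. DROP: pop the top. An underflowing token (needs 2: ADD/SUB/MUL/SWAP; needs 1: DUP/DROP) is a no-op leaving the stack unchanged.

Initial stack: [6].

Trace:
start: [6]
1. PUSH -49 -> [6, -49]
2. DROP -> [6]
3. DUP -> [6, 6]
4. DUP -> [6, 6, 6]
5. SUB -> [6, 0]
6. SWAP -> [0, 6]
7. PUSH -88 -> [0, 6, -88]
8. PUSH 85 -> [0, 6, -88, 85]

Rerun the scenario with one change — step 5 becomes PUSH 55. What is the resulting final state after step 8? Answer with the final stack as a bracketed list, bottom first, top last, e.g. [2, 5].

[6, 6, 55, 6, -88, 85]

(re-executing from step 5 with the substitution; state before step 5: [6, 6, 6])
5. PUSH 55 -> [6, 6, 6, 55]
6. SWAP -> [6, 6, 55, 6]
7. PUSH -88 -> [6, 6, 55, 6, -88]
8. PUSH 85 -> [6, 6, 55, 6, -88, 85]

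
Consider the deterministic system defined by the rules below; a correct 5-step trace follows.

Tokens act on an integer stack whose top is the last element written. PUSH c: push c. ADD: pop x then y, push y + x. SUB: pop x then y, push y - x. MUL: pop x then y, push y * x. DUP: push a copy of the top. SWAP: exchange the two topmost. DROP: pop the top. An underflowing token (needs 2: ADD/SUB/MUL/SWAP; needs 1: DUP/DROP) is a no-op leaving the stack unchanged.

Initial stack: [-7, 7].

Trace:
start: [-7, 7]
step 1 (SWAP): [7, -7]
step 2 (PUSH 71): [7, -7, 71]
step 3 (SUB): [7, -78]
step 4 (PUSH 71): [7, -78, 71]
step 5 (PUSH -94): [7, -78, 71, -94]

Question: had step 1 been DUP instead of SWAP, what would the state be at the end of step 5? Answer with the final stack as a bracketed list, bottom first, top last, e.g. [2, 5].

(re-executing from step 1 with the substitution; state before step 1: [-7, 7])
step 1 (DUP): [-7, 7, 7]
step 2 (PUSH 71): [-7, 7, 7, 71]
step 3 (SUB): [-7, 7, -64]
step 4 (PUSH 71): [-7, 7, -64, 71]
step 5 (PUSH -94): [-7, 7, -64, 71, -94]

[-7, 7, -64, 71, -94]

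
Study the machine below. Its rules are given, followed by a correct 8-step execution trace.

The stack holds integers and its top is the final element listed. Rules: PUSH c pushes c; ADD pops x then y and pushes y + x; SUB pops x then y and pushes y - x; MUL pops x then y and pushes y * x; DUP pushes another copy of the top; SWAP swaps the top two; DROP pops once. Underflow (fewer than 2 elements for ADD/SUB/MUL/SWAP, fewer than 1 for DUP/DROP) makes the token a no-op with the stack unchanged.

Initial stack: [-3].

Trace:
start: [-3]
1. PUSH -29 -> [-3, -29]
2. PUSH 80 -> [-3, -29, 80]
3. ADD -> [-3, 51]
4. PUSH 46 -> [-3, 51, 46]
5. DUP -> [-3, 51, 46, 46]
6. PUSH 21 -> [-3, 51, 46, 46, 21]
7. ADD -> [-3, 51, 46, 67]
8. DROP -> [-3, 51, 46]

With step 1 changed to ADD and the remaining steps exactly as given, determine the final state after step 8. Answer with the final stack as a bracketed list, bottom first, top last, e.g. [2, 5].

(re-executing from step 1 with the substitution; state before step 1: [-3])
1. ADD -> [-3]
2. PUSH 80 -> [-3, 80]
3. ADD -> [77]
4. PUSH 46 -> [77, 46]
5. DUP -> [77, 46, 46]
6. PUSH 21 -> [77, 46, 46, 21]
7. ADD -> [77, 46, 67]
8. DROP -> [77, 46]

[77, 46]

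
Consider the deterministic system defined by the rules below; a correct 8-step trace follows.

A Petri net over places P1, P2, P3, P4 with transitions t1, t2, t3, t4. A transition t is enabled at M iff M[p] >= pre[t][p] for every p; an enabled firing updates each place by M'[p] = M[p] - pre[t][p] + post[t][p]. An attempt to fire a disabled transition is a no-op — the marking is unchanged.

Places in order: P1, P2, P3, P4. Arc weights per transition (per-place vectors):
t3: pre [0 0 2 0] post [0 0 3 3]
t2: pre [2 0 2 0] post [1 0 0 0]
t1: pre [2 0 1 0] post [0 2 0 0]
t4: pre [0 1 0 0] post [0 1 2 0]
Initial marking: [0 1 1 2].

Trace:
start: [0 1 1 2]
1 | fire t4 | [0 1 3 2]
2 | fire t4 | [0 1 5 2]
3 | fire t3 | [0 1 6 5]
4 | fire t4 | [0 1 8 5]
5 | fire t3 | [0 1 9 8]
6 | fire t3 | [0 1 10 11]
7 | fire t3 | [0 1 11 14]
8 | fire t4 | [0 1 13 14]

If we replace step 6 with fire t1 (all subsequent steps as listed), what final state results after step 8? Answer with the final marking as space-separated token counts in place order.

0 1 12 11

(re-executing from step 6 with the substitution; state before step 6: [0 1 9 8])
6 | fire t1 | [0 1 9 8]
7 | fire t3 | [0 1 10 11]
8 | fire t4 | [0 1 12 11]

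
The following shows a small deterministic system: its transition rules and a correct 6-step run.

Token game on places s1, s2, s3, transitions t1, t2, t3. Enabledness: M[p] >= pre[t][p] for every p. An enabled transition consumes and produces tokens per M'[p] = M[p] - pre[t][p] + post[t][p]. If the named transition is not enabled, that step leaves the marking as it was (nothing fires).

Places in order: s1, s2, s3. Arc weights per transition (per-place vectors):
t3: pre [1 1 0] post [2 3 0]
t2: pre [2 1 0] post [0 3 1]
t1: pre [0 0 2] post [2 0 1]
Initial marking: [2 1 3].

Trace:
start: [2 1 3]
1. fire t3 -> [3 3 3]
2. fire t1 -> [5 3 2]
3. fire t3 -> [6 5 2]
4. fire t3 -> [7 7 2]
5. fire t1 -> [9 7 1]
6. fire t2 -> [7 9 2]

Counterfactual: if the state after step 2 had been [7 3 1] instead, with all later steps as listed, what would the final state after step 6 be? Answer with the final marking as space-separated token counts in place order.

state after step 2 := [7 3 1]
3. fire t3 -> [8 5 1]
4. fire t3 -> [9 7 1]
5. fire t1 -> [9 7 1]
6. fire t2 -> [7 9 2]

7 9 2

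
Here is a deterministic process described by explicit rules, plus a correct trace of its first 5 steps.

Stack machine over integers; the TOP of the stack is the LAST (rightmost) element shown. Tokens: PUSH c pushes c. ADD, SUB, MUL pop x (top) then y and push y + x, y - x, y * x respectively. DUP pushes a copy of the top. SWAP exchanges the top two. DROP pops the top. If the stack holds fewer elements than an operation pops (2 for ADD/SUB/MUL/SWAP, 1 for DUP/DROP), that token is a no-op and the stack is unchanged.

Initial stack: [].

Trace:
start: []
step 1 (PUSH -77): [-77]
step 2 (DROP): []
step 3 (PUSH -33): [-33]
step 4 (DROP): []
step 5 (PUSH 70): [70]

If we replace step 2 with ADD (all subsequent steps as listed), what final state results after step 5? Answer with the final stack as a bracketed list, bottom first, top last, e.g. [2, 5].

(re-executing from step 2 with the substitution; state before step 2: [-77])
step 2 (ADD): [-77]
step 3 (PUSH -33): [-77, -33]
step 4 (DROP): [-77]
step 5 (PUSH 70): [-77, 70]

[-77, 70]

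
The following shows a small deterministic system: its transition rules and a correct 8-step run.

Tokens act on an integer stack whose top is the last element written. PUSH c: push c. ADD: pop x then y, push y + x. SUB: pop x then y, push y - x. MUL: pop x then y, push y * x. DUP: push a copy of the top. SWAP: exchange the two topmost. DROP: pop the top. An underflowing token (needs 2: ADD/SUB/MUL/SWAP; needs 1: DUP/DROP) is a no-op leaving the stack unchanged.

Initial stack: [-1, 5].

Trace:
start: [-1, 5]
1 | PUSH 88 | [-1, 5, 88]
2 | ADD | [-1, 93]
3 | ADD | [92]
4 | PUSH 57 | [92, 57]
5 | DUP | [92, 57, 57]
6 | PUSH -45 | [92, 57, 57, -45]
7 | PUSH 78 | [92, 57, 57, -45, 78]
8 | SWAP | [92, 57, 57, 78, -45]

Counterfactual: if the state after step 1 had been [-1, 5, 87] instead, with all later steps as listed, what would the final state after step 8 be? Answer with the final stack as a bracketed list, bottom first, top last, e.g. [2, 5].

state after step 1 := [-1, 5, 87]
2 | ADD | [-1, 92]
3 | ADD | [91]
4 | PUSH 57 | [91, 57]
5 | DUP | [91, 57, 57]
6 | PUSH -45 | [91, 57, 57, -45]
7 | PUSH 78 | [91, 57, 57, -45, 78]
8 | SWAP | [91, 57, 57, 78, -45]

[91, 57, 57, 78, -45]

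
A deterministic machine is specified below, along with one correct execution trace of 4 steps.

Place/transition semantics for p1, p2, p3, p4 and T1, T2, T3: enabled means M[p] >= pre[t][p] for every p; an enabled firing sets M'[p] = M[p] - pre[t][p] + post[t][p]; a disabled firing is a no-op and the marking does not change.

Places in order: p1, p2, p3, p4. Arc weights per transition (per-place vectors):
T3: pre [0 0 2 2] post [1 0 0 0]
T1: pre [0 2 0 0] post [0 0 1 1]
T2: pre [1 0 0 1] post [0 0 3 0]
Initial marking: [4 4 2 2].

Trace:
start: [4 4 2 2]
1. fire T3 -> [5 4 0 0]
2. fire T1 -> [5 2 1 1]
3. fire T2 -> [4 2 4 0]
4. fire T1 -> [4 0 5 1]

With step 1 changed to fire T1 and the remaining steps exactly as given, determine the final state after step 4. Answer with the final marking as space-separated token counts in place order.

(re-executing from step 1 with the substitution; state before step 1: [4 4 2 2])
1. fire T1 -> [4 2 3 3]
2. fire T1 -> [4 0 4 4]
3. fire T2 -> [3 0 7 3]
4. fire T1 -> [3 0 7 3]

3 0 7 3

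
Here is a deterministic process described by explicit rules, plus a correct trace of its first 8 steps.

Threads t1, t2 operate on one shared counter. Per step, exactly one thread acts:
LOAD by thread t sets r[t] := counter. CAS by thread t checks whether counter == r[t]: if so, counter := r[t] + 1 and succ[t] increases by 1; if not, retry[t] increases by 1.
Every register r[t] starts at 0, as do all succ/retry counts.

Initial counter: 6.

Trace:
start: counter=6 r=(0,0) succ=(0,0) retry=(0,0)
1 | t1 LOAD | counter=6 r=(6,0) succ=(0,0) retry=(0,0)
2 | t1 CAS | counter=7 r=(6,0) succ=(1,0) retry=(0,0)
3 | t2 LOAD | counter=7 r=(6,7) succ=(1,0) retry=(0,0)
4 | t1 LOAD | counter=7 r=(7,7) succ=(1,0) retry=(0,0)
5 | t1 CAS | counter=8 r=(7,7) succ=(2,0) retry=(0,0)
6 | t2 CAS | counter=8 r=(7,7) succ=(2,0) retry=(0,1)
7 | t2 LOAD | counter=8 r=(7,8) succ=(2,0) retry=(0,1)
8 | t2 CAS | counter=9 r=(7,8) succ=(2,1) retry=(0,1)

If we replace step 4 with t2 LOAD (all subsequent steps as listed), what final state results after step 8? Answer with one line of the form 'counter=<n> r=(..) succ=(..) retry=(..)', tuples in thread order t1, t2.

(re-executing from step 4 with the substitution; state before step 4: counter=7 r=(6,7) succ=(1,0) retry=(0,0))
4 | t2 LOAD | counter=7 r=(6,7) succ=(1,0) retry=(0,0)
5 | t1 CAS | counter=7 r=(6,7) succ=(1,0) retry=(1,0)
6 | t2 CAS | counter=8 r=(6,7) succ=(1,1) retry=(1,0)
7 | t2 LOAD | counter=8 r=(6,8) succ=(1,1) retry=(1,0)
8 | t2 CAS | counter=9 r=(6,8) succ=(1,2) retry=(1,0)

counter=9 r=(6,8) succ=(1,2) retry=(1,0)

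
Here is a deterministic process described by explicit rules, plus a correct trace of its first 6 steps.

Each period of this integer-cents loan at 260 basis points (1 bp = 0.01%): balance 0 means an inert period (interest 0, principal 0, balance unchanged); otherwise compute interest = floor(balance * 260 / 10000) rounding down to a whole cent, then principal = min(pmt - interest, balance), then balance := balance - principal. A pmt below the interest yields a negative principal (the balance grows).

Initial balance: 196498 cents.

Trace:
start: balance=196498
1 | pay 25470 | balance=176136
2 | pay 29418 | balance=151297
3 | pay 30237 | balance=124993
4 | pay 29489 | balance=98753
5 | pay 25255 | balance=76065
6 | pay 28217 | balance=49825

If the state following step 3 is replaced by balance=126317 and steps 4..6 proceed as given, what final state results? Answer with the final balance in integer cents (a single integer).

state after step 3 := balance=126317
4 | pay 29489 | balance=100112
5 | pay 25255 | balance=77459
6 | pay 28217 | balance=51255

51255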